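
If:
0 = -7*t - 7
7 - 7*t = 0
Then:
No Solution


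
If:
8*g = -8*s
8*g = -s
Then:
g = 0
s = 0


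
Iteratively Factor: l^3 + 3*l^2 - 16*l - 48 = (l - 4)*(l^2 + 7*l + 12) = (l - 4)*(l + 4)*(l + 3)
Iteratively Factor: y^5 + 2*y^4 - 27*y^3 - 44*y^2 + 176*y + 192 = (y + 1)*(y^4 + y^3 - 28*y^2 - 16*y + 192) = (y - 4)*(y + 1)*(y^3 + 5*y^2 - 8*y - 48) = (y - 4)*(y + 1)*(y + 4)*(y^2 + y - 12) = (y - 4)*(y - 3)*(y + 1)*(y + 4)*(y + 4)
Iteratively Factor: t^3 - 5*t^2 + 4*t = (t - 1)*(t^2 - 4*t) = (t - 4)*(t - 1)*(t)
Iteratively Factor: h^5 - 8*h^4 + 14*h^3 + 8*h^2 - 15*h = (h)*(h^4 - 8*h^3 + 14*h^2 + 8*h - 15) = h*(h - 3)*(h^3 - 5*h^2 - h + 5) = h*(h - 5)*(h - 3)*(h^2 - 1) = h*(h - 5)*(h - 3)*(h - 1)*(h + 1)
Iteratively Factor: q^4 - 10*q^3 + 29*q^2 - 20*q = (q - 5)*(q^3 - 5*q^2 + 4*q) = (q - 5)*(q - 4)*(q^2 - q) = q*(q - 5)*(q - 4)*(q - 1)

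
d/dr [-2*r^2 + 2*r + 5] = 2 - 4*r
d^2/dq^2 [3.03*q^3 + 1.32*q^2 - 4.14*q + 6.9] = 18.18*q + 2.64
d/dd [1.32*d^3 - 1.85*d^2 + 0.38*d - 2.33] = 3.96*d^2 - 3.7*d + 0.38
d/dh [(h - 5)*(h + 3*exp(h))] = h + (h - 5)*(3*exp(h) + 1) + 3*exp(h)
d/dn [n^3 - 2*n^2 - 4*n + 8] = 3*n^2 - 4*n - 4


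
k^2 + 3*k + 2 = (k + 1)*(k + 2)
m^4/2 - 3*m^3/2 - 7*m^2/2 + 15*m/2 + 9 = (m/2 + 1)*(m - 3)^2*(m + 1)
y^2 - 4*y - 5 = (y - 5)*(y + 1)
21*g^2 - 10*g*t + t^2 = (-7*g + t)*(-3*g + t)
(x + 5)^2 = x^2 + 10*x + 25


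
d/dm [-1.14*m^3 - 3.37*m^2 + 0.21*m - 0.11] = -3.42*m^2 - 6.74*m + 0.21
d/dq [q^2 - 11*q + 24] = 2*q - 11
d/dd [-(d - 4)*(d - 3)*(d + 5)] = -3*d^2 + 4*d + 23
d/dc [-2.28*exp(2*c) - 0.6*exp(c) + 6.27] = (-4.56*exp(c) - 0.6)*exp(c)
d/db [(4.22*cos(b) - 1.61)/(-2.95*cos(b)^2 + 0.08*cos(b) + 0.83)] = (-12.449*cos(b)^2 + 9.499*cos(b) - 3.6314)*sin(b)/(8.7025*cos(b)^4 - 0.472*cos(b)^3 - 4.8906*cos(b)^2 + 0.1328*cos(b) + 0.6889)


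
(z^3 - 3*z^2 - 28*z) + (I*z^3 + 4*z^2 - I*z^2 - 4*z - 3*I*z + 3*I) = z^3 + I*z^3 + z^2 - I*z^2 - 32*z - 3*I*z + 3*I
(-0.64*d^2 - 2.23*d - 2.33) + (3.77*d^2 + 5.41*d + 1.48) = 3.13*d^2 + 3.18*d - 0.85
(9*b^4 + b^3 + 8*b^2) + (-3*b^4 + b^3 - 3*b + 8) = 6*b^4 + 2*b^3 + 8*b^2 - 3*b + 8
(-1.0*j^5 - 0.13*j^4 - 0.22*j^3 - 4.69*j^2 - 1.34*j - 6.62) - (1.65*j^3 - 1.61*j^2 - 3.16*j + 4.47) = -1.0*j^5 - 0.13*j^4 - 1.87*j^3 - 3.08*j^2 + 1.82*j - 11.09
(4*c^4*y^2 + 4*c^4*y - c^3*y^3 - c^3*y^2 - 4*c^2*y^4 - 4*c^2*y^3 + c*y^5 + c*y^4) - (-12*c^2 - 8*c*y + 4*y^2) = 4*c^4*y^2 + 4*c^4*y - c^3*y^3 - c^3*y^2 - 4*c^2*y^4 - 4*c^2*y^3 + 12*c^2 + c*y^5 + c*y^4 + 8*c*y - 4*y^2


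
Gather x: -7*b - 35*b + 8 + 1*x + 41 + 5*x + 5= -42*b + 6*x + 54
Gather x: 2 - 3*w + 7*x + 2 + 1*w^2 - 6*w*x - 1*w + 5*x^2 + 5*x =w^2 - 4*w + 5*x^2 + x*(12 - 6*w) + 4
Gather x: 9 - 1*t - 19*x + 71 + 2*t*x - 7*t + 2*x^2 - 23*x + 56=-8*t + 2*x^2 + x*(2*t - 42) + 136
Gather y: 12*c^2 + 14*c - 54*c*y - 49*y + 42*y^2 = 12*c^2 + 14*c + 42*y^2 + y*(-54*c - 49)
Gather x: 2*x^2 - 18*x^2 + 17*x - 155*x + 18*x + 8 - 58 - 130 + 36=-16*x^2 - 120*x - 144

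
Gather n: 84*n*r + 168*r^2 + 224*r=84*n*r + 168*r^2 + 224*r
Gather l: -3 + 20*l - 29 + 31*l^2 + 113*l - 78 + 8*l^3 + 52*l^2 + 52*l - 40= 8*l^3 + 83*l^2 + 185*l - 150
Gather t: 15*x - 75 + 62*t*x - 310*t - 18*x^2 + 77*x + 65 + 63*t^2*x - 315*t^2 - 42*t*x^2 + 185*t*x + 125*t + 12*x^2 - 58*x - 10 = t^2*(63*x - 315) + t*(-42*x^2 + 247*x - 185) - 6*x^2 + 34*x - 20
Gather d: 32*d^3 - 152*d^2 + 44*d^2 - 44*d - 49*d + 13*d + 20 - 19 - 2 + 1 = 32*d^3 - 108*d^2 - 80*d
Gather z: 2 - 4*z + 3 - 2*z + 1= 6 - 6*z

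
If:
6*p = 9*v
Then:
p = 3*v/2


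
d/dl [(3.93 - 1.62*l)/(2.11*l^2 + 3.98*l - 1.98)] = (3.4182*l^2 - 16.5846*l - 12.4338)/(4.4521*l^4 + 16.7956*l^3 + 7.4848*l^2 - 15.7608*l + 3.9204)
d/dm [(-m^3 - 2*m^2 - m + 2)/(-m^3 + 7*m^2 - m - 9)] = (-9*m^4 + 42*m^2 + 8*m + 11)/(m^6 - 14*m^5 + 51*m^4 + 4*m^3 - 125*m^2 + 18*m + 81)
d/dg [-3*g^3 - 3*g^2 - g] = -9*g^2 - 6*g - 1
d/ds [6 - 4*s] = -4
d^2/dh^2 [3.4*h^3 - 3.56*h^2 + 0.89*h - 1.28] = 20.4*h - 7.12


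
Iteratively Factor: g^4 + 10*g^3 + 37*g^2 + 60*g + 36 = (g + 3)*(g^3 + 7*g^2 + 16*g + 12) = (g + 2)*(g + 3)*(g^2 + 5*g + 6) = (g + 2)*(g + 3)^2*(g + 2)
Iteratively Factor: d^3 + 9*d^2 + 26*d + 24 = (d + 2)*(d^2 + 7*d + 12) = (d + 2)*(d + 4)*(d + 3)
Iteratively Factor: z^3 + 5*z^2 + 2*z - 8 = (z - 1)*(z^2 + 6*z + 8) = (z - 1)*(z + 2)*(z + 4)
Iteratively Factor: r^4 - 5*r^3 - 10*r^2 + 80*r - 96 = (r - 3)*(r^3 - 2*r^2 - 16*r + 32) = (r - 3)*(r + 4)*(r^2 - 6*r + 8) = (r - 3)*(r - 2)*(r + 4)*(r - 4)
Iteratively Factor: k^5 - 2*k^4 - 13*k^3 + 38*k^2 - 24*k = (k - 3)*(k^4 + k^3 - 10*k^2 + 8*k) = (k - 3)*(k + 4)*(k^3 - 3*k^2 + 2*k) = (k - 3)*(k - 2)*(k + 4)*(k^2 - k) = k*(k - 3)*(k - 2)*(k + 4)*(k - 1)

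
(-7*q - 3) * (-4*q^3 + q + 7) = 28*q^4 + 12*q^3 - 7*q^2 - 52*q - 21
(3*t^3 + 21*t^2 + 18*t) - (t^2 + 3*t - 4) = 3*t^3 + 20*t^2 + 15*t + 4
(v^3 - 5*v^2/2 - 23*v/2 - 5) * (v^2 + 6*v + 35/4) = v^5 + 7*v^4/2 - 71*v^3/4 - 767*v^2/8 - 1045*v/8 - 175/4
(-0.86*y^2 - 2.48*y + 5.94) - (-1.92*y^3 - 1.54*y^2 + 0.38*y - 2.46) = 1.92*y^3 + 0.68*y^2 - 2.86*y + 8.4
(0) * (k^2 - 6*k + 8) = 0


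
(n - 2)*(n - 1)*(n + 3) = n^3 - 7*n + 6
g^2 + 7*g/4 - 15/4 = (g - 5/4)*(g + 3)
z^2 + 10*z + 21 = (z + 3)*(z + 7)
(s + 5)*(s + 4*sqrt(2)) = s^2 + 5*s + 4*sqrt(2)*s + 20*sqrt(2)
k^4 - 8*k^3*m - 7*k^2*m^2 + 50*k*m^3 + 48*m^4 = (k - 8*m)*(k - 3*m)*(k + m)*(k + 2*m)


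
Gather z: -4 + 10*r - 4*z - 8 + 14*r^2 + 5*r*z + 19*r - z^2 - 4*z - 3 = 14*r^2 + 29*r - z^2 + z*(5*r - 8) - 15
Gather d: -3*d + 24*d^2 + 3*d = 24*d^2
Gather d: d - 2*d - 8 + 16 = 8 - d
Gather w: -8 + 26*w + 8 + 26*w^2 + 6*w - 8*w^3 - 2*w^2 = -8*w^3 + 24*w^2 + 32*w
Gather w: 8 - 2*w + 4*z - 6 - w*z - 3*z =w*(-z - 2) + z + 2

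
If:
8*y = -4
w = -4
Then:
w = -4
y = -1/2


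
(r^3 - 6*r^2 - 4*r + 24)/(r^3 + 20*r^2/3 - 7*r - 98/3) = 3*(r^2 - 8*r + 12)/(3*r^2 + 14*r - 49)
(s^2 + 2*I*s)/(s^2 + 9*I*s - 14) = s/(s + 7*I)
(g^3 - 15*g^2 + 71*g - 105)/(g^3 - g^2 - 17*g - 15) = (g^2 - 10*g + 21)/(g^2 + 4*g + 3)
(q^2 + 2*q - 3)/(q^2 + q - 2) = (q + 3)/(q + 2)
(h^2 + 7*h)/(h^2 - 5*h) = (h + 7)/(h - 5)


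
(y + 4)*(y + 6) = y^2 + 10*y + 24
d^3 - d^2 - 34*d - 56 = (d - 7)*(d + 2)*(d + 4)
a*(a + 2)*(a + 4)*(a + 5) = a^4 + 11*a^3 + 38*a^2 + 40*a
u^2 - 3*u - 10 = (u - 5)*(u + 2)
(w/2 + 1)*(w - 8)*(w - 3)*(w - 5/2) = w^4/2 - 23*w^3/4 + 49*w^2/4 + 43*w/2 - 60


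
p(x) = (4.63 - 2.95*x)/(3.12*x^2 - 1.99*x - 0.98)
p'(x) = (1.99 - 6.24*x)*(4.63 - 2.95*x)/(3.12*x^2 - 1.99*x - 0.98)^2 - 2.95/(3.12*x^2 - 1.99*x - 0.98)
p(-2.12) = 0.63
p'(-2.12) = 0.39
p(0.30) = -2.89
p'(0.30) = 2.54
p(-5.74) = 0.19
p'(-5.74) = 0.04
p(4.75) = -0.16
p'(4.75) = 0.02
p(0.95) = -33.41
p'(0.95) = -2351.31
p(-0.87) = 2.31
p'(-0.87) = 4.56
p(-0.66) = 3.89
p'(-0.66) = 12.28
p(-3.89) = 0.30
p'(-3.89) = 0.09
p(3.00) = -0.20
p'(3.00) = 0.02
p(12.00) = -0.07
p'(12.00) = 0.01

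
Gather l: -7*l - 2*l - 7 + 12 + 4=9 - 9*l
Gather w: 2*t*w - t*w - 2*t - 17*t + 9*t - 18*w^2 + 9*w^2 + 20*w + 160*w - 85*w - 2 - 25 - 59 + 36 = -10*t - 9*w^2 + w*(t + 95) - 50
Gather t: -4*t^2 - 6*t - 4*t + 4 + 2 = -4*t^2 - 10*t + 6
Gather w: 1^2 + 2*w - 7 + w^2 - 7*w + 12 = w^2 - 5*w + 6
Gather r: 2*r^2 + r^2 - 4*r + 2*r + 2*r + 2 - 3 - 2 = 3*r^2 - 3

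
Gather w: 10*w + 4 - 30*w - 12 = -20*w - 8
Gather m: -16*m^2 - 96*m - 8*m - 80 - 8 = -16*m^2 - 104*m - 88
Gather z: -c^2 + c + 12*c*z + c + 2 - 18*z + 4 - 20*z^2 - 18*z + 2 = -c^2 + 2*c - 20*z^2 + z*(12*c - 36) + 8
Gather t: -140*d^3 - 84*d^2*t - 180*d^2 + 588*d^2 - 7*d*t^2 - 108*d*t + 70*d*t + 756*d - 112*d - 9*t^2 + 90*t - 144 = -140*d^3 + 408*d^2 + 644*d + t^2*(-7*d - 9) + t*(-84*d^2 - 38*d + 90) - 144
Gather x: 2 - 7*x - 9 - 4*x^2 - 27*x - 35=-4*x^2 - 34*x - 42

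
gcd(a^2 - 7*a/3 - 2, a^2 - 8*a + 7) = 1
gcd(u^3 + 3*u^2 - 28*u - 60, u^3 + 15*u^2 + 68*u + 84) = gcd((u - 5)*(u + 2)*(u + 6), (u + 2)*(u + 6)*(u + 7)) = u^2 + 8*u + 12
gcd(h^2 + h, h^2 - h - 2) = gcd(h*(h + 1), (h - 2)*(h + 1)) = h + 1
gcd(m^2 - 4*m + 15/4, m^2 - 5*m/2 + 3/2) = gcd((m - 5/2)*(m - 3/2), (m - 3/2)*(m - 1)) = m - 3/2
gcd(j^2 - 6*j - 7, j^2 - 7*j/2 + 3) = 1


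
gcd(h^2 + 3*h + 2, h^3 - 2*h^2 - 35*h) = 1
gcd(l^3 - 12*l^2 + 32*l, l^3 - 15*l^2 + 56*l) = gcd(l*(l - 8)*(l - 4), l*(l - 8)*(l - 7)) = l^2 - 8*l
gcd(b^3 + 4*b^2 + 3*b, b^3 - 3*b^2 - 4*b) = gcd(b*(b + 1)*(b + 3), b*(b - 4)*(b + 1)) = b^2 + b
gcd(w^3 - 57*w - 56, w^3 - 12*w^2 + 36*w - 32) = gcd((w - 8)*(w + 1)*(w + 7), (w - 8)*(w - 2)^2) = w - 8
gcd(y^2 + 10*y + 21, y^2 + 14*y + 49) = y + 7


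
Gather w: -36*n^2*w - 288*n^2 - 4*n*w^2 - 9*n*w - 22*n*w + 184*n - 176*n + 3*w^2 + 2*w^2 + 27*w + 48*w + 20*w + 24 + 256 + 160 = -288*n^2 + 8*n + w^2*(5 - 4*n) + w*(-36*n^2 - 31*n + 95) + 440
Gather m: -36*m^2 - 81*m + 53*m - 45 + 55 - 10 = -36*m^2 - 28*m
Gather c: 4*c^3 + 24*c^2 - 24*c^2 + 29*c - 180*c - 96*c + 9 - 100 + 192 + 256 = 4*c^3 - 247*c + 357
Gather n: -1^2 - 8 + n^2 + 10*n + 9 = n^2 + 10*n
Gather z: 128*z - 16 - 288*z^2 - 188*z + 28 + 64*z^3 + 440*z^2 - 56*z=64*z^3 + 152*z^2 - 116*z + 12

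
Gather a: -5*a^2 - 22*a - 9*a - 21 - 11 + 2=-5*a^2 - 31*a - 30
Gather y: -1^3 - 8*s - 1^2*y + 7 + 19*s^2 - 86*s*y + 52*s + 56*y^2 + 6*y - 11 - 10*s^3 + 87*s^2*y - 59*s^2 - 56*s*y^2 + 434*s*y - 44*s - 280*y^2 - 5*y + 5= -10*s^3 - 40*s^2 + y^2*(-56*s - 224) + y*(87*s^2 + 348*s)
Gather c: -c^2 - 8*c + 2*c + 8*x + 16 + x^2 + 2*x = -c^2 - 6*c + x^2 + 10*x + 16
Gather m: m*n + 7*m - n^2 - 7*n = m*(n + 7) - n^2 - 7*n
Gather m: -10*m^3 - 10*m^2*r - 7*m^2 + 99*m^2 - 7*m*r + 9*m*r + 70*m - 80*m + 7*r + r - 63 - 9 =-10*m^3 + m^2*(92 - 10*r) + m*(2*r - 10) + 8*r - 72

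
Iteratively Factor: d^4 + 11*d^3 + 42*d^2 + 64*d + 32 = (d + 1)*(d^3 + 10*d^2 + 32*d + 32) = (d + 1)*(d + 4)*(d^2 + 6*d + 8) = (d + 1)*(d + 4)^2*(d + 2)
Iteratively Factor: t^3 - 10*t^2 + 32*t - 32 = (t - 4)*(t^2 - 6*t + 8) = (t - 4)^2*(t - 2)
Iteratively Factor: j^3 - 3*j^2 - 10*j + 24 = (j - 4)*(j^2 + j - 6) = (j - 4)*(j + 3)*(j - 2)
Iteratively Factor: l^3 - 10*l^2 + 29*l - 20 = (l - 1)*(l^2 - 9*l + 20) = (l - 4)*(l - 1)*(l - 5)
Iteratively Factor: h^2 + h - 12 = (h + 4)*(h - 3)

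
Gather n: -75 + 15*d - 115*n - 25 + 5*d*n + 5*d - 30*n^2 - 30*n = 20*d - 30*n^2 + n*(5*d - 145) - 100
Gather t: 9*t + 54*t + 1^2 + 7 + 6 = 63*t + 14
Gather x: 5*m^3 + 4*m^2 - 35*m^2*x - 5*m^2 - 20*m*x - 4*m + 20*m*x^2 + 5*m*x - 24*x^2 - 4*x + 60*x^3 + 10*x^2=5*m^3 - m^2 - 4*m + 60*x^3 + x^2*(20*m - 14) + x*(-35*m^2 - 15*m - 4)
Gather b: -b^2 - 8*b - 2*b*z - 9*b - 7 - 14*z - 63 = -b^2 + b*(-2*z - 17) - 14*z - 70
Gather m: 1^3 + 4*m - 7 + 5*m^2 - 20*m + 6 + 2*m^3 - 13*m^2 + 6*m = 2*m^3 - 8*m^2 - 10*m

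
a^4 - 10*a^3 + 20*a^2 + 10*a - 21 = (a - 7)*(a - 3)*(a - 1)*(a + 1)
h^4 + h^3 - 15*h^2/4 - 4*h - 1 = (h - 2)*(h + 1/2)^2*(h + 2)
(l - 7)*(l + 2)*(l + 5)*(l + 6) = l^4 + 6*l^3 - 39*l^2 - 304*l - 420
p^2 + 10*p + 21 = (p + 3)*(p + 7)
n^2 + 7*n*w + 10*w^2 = (n + 2*w)*(n + 5*w)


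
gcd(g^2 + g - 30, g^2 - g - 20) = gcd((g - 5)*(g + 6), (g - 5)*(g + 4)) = g - 5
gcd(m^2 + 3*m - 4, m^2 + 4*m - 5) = m - 1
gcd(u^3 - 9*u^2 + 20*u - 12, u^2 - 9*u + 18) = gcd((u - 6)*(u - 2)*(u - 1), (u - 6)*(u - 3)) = u - 6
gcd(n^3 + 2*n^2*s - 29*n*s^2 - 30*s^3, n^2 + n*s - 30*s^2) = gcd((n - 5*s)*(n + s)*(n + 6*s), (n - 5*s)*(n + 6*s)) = -n^2 - n*s + 30*s^2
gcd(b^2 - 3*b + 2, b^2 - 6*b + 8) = b - 2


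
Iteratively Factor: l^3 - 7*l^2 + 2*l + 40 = (l + 2)*(l^2 - 9*l + 20) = (l - 5)*(l + 2)*(l - 4)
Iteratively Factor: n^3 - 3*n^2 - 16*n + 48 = (n - 3)*(n^2 - 16) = (n - 3)*(n + 4)*(n - 4)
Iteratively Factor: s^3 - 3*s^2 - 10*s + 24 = (s + 3)*(s^2 - 6*s + 8) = (s - 4)*(s + 3)*(s - 2)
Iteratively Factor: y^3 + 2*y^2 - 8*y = (y - 2)*(y^2 + 4*y) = (y - 2)*(y + 4)*(y)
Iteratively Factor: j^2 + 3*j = (j)*(j + 3)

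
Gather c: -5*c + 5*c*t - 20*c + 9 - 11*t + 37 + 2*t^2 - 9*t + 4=c*(5*t - 25) + 2*t^2 - 20*t + 50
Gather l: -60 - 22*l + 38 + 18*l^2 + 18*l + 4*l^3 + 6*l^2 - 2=4*l^3 + 24*l^2 - 4*l - 24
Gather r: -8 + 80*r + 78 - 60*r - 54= 20*r + 16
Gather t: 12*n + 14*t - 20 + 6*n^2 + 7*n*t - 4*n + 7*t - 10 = 6*n^2 + 8*n + t*(7*n + 21) - 30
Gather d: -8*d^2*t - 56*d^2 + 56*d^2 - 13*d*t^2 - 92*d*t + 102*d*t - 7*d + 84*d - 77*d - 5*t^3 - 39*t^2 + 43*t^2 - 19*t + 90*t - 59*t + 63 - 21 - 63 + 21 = -8*d^2*t + d*(-13*t^2 + 10*t) - 5*t^3 + 4*t^2 + 12*t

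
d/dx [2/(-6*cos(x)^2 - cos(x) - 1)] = -2*(12*cos(x) + 1)*sin(x)/(6*cos(x)^2 + cos(x) + 1)^2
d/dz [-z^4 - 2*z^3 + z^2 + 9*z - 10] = -4*z^3 - 6*z^2 + 2*z + 9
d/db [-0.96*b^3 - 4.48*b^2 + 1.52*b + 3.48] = -2.88*b^2 - 8.96*b + 1.52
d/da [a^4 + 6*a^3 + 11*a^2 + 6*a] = 4*a^3 + 18*a^2 + 22*a + 6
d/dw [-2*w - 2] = -2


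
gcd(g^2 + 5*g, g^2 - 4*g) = g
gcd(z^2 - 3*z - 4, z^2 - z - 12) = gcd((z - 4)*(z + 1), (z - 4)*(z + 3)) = z - 4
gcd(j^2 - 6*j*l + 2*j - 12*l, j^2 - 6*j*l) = j - 6*l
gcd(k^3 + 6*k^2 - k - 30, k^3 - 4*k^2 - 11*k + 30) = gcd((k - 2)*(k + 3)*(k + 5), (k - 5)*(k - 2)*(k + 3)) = k^2 + k - 6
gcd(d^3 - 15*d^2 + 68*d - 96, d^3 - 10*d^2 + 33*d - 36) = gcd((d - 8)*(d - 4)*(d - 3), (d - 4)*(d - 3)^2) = d^2 - 7*d + 12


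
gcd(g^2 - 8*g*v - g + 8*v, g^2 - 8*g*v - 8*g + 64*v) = -g + 8*v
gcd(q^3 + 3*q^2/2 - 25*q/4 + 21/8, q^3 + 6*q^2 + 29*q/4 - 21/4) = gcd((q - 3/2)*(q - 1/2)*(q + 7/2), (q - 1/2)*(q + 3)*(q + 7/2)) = q^2 + 3*q - 7/4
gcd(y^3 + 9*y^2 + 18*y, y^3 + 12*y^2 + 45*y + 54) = y^2 + 9*y + 18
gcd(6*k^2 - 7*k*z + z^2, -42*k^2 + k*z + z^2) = -6*k + z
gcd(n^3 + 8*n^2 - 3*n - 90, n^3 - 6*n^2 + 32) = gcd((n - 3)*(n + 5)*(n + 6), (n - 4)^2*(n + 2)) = 1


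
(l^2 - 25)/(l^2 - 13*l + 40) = (l + 5)/(l - 8)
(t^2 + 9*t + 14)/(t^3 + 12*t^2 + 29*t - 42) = (t + 2)/(t^2 + 5*t - 6)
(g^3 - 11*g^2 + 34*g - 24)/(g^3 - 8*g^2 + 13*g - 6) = (g - 4)/(g - 1)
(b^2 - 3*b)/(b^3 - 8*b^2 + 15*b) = 1/(b - 5)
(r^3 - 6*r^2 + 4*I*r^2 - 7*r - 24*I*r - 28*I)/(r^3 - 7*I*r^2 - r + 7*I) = (r^2 + r*(-7 + 4*I) - 28*I)/(r^2 - r*(1 + 7*I) + 7*I)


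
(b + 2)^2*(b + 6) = b^3 + 10*b^2 + 28*b + 24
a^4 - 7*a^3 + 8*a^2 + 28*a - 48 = (a - 4)*(a - 3)*(a - 2)*(a + 2)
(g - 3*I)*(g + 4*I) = g^2 + I*g + 12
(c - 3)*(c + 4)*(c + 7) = c^3 + 8*c^2 - 5*c - 84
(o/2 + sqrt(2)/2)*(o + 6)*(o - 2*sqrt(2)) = o^3/2 - sqrt(2)*o^2/2 + 3*o^2 - 3*sqrt(2)*o - 2*o - 12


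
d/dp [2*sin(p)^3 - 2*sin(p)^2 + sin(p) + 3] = (6*sin(p)^2 - 4*sin(p) + 1)*cos(p)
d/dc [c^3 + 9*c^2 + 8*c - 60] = 3*c^2 + 18*c + 8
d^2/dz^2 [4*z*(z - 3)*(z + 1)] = 24*z - 16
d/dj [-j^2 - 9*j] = -2*j - 9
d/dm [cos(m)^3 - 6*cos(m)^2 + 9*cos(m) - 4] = 3*(sin(m)^2 + 4*cos(m) - 4)*sin(m)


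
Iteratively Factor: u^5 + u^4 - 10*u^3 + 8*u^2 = (u)*(u^4 + u^3 - 10*u^2 + 8*u) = u^2*(u^3 + u^2 - 10*u + 8) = u^2*(u - 2)*(u^2 + 3*u - 4) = u^2*(u - 2)*(u - 1)*(u + 4)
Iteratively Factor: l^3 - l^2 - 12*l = (l - 4)*(l^2 + 3*l) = l*(l - 4)*(l + 3)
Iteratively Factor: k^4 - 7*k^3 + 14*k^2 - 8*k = (k - 2)*(k^3 - 5*k^2 + 4*k) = k*(k - 2)*(k^2 - 5*k + 4) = k*(k - 4)*(k - 2)*(k - 1)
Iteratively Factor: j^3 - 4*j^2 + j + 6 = (j + 1)*(j^2 - 5*j + 6) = (j - 3)*(j + 1)*(j - 2)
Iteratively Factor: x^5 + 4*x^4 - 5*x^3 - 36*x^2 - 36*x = (x - 3)*(x^4 + 7*x^3 + 16*x^2 + 12*x) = (x - 3)*(x + 2)*(x^3 + 5*x^2 + 6*x) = x*(x - 3)*(x + 2)*(x^2 + 5*x + 6) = x*(x - 3)*(x + 2)^2*(x + 3)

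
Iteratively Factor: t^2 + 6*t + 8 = (t + 2)*(t + 4)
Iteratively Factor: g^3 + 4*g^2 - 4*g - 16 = (g + 4)*(g^2 - 4) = (g + 2)*(g + 4)*(g - 2)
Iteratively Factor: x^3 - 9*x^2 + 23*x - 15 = (x - 5)*(x^2 - 4*x + 3) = (x - 5)*(x - 1)*(x - 3)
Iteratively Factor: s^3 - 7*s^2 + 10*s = (s - 5)*(s^2 - 2*s) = s*(s - 5)*(s - 2)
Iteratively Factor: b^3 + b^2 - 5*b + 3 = (b + 3)*(b^2 - 2*b + 1) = (b - 1)*(b + 3)*(b - 1)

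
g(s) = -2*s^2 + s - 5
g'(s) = 1 - 4*s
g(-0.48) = -5.94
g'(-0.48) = 2.92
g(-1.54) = -11.28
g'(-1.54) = 7.16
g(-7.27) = -117.98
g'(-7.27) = 30.08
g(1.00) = -6.00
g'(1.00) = -3.00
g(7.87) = -121.00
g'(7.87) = -30.48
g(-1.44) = -10.59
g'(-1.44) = 6.76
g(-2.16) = -16.49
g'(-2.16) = 9.64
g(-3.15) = -28.00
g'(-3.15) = 13.60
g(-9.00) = -176.00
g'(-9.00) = 37.00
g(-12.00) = -305.00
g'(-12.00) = 49.00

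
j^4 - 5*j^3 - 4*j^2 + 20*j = j*(j - 5)*(j - 2)*(j + 2)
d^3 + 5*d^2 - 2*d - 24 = (d - 2)*(d + 3)*(d + 4)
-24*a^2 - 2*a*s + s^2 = (-6*a + s)*(4*a + s)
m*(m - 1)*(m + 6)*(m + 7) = m^4 + 12*m^3 + 29*m^2 - 42*m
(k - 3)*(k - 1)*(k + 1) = k^3 - 3*k^2 - k + 3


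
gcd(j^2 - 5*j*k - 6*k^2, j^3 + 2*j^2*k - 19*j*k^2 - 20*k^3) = j + k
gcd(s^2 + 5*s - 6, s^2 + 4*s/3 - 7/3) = s - 1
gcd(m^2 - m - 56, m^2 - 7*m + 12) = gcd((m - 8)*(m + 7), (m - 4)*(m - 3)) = 1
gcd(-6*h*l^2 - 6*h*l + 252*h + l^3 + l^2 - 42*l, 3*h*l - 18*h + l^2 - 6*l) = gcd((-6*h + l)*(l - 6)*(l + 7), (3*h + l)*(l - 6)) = l - 6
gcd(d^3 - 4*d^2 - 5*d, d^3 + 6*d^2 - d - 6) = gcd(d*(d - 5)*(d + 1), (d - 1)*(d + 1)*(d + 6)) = d + 1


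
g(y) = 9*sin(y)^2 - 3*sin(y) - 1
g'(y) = 18*sin(y)*cos(y) - 3*cos(y) = 3*(6*sin(y) - 1)*cos(y)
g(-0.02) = -0.94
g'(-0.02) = -3.36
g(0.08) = -1.18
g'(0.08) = -1.56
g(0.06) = -1.15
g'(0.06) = -1.92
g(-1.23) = 9.82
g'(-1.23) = -6.67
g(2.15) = 2.79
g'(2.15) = -6.60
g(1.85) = 4.43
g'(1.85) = -3.94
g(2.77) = -0.90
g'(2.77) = -3.29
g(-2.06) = 8.66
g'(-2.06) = 8.88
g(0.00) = -1.00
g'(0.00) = -3.00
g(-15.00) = 4.76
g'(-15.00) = 11.17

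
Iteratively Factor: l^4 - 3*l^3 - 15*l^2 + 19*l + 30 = (l - 5)*(l^3 + 2*l^2 - 5*l - 6) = (l - 5)*(l - 2)*(l^2 + 4*l + 3) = (l - 5)*(l - 2)*(l + 3)*(l + 1)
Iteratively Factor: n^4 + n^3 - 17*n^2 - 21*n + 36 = (n - 1)*(n^3 + 2*n^2 - 15*n - 36) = (n - 1)*(n + 3)*(n^2 - n - 12) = (n - 1)*(n + 3)^2*(n - 4)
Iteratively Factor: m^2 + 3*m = (m + 3)*(m)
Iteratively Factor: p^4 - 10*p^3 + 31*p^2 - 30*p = (p)*(p^3 - 10*p^2 + 31*p - 30) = p*(p - 3)*(p^2 - 7*p + 10) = p*(p - 3)*(p - 2)*(p - 5)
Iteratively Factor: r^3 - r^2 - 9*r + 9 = (r - 3)*(r^2 + 2*r - 3) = (r - 3)*(r - 1)*(r + 3)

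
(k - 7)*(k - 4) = k^2 - 11*k + 28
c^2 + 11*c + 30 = (c + 5)*(c + 6)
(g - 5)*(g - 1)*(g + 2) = g^3 - 4*g^2 - 7*g + 10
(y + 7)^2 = y^2 + 14*y + 49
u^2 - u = u*(u - 1)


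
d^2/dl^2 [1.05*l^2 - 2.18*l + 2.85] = 2.10000000000000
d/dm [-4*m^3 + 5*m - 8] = 5 - 12*m^2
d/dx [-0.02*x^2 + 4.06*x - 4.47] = 4.06 - 0.04*x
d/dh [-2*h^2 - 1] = -4*h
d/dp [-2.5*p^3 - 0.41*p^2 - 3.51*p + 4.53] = -7.5*p^2 - 0.82*p - 3.51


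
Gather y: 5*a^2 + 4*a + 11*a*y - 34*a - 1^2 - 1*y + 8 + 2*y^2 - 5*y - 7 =5*a^2 - 30*a + 2*y^2 + y*(11*a - 6)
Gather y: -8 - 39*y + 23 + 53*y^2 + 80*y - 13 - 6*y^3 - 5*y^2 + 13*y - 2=-6*y^3 + 48*y^2 + 54*y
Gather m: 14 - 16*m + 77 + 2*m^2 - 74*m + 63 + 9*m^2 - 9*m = 11*m^2 - 99*m + 154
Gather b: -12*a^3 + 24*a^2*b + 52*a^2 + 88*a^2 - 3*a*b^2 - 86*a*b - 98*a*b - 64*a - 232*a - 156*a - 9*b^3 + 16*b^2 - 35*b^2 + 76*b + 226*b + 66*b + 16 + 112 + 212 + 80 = -12*a^3 + 140*a^2 - 452*a - 9*b^3 + b^2*(-3*a - 19) + b*(24*a^2 - 184*a + 368) + 420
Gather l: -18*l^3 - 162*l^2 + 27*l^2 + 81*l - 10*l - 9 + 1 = -18*l^3 - 135*l^2 + 71*l - 8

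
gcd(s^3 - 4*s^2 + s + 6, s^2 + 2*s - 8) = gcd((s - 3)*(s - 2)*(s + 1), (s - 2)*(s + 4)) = s - 2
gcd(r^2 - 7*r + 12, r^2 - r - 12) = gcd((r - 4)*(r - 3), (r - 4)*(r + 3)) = r - 4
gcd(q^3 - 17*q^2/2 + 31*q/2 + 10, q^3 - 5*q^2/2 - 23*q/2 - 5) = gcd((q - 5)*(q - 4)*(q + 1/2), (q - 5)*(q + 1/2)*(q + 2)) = q^2 - 9*q/2 - 5/2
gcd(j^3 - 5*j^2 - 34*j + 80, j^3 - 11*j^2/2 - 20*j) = j - 8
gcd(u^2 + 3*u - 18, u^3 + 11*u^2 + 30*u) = u + 6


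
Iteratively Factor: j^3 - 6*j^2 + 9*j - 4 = (j - 1)*(j^2 - 5*j + 4) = (j - 1)^2*(j - 4)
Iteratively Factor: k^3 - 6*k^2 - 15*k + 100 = (k - 5)*(k^2 - k - 20) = (k - 5)*(k + 4)*(k - 5)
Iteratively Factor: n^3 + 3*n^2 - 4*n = (n)*(n^2 + 3*n - 4) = n*(n - 1)*(n + 4)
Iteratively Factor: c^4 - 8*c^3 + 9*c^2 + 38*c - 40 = (c - 1)*(c^3 - 7*c^2 + 2*c + 40) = (c - 5)*(c - 1)*(c^2 - 2*c - 8) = (c - 5)*(c - 1)*(c + 2)*(c - 4)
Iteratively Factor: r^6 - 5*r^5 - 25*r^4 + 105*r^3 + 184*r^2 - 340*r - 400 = (r + 2)*(r^5 - 7*r^4 - 11*r^3 + 127*r^2 - 70*r - 200) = (r - 5)*(r + 2)*(r^4 - 2*r^3 - 21*r^2 + 22*r + 40) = (r - 5)*(r + 2)*(r + 4)*(r^3 - 6*r^2 + 3*r + 10) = (r - 5)^2*(r + 2)*(r + 4)*(r^2 - r - 2) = (r - 5)^2*(r + 1)*(r + 2)*(r + 4)*(r - 2)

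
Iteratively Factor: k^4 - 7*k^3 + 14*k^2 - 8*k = (k - 2)*(k^3 - 5*k^2 + 4*k) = (k - 2)*(k - 1)*(k^2 - 4*k) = (k - 4)*(k - 2)*(k - 1)*(k)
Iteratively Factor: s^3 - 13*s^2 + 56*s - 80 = (s - 5)*(s^2 - 8*s + 16) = (s - 5)*(s - 4)*(s - 4)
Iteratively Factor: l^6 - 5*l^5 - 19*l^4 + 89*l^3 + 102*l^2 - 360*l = (l)*(l^5 - 5*l^4 - 19*l^3 + 89*l^2 + 102*l - 360) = l*(l + 3)*(l^4 - 8*l^3 + 5*l^2 + 74*l - 120) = l*(l + 3)^2*(l^3 - 11*l^2 + 38*l - 40) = l*(l - 4)*(l + 3)^2*(l^2 - 7*l + 10) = l*(l - 4)*(l - 2)*(l + 3)^2*(l - 5)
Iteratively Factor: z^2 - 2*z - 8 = (z + 2)*(z - 4)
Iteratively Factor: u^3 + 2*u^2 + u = (u + 1)*(u^2 + u) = u*(u + 1)*(u + 1)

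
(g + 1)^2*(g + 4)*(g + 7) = g^4 + 13*g^3 + 51*g^2 + 67*g + 28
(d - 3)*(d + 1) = d^2 - 2*d - 3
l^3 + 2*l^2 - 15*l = l*(l - 3)*(l + 5)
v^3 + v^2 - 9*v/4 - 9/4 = (v - 3/2)*(v + 1)*(v + 3/2)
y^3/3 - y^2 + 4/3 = (y/3 + 1/3)*(y - 2)^2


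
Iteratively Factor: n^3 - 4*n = (n + 2)*(n^2 - 2*n) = (n - 2)*(n + 2)*(n)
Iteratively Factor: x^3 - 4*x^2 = (x)*(x^2 - 4*x) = x*(x - 4)*(x)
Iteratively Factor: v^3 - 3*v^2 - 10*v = (v - 5)*(v^2 + 2*v) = (v - 5)*(v + 2)*(v)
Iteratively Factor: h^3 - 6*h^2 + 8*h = (h)*(h^2 - 6*h + 8) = h*(h - 2)*(h - 4)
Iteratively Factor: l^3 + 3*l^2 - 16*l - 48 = (l - 4)*(l^2 + 7*l + 12) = (l - 4)*(l + 3)*(l + 4)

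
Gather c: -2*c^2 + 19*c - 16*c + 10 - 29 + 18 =-2*c^2 + 3*c - 1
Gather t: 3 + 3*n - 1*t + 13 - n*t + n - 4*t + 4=4*n + t*(-n - 5) + 20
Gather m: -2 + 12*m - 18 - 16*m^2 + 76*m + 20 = -16*m^2 + 88*m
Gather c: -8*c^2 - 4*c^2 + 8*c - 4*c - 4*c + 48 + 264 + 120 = 432 - 12*c^2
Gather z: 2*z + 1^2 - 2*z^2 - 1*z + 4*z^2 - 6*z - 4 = 2*z^2 - 5*z - 3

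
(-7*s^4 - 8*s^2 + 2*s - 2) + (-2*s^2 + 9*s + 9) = -7*s^4 - 10*s^2 + 11*s + 7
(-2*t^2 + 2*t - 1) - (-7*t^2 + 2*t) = 5*t^2 - 1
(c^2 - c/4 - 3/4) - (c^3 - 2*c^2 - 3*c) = -c^3 + 3*c^2 + 11*c/4 - 3/4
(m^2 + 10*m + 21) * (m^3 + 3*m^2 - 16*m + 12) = m^5 + 13*m^4 + 35*m^3 - 85*m^2 - 216*m + 252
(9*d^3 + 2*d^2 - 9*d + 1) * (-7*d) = -63*d^4 - 14*d^3 + 63*d^2 - 7*d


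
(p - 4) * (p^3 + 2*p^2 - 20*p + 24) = p^4 - 2*p^3 - 28*p^2 + 104*p - 96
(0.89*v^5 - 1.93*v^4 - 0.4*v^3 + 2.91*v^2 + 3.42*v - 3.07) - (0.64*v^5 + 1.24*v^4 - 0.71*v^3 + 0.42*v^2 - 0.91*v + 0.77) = 0.25*v^5 - 3.17*v^4 + 0.31*v^3 + 2.49*v^2 + 4.33*v - 3.84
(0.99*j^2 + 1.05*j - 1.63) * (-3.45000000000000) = -3.4155*j^2 - 3.6225*j + 5.6235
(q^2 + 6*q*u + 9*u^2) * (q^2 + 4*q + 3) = q^4 + 6*q^3*u + 4*q^3 + 9*q^2*u^2 + 24*q^2*u + 3*q^2 + 36*q*u^2 + 18*q*u + 27*u^2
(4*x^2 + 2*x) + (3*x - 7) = 4*x^2 + 5*x - 7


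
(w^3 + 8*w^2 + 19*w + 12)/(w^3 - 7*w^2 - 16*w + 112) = (w^2 + 4*w + 3)/(w^2 - 11*w + 28)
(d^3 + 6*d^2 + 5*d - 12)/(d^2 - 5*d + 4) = (d^2 + 7*d + 12)/(d - 4)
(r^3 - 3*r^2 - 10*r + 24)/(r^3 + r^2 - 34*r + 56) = (r + 3)/(r + 7)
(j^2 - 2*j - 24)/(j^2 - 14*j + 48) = (j + 4)/(j - 8)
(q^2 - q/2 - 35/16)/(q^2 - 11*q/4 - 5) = (q - 7/4)/(q - 4)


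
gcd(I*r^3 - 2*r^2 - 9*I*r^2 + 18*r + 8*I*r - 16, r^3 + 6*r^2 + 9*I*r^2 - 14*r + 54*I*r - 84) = r + 2*I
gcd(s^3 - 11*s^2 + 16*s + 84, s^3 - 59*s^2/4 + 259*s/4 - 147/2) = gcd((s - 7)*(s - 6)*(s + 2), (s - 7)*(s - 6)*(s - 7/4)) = s^2 - 13*s + 42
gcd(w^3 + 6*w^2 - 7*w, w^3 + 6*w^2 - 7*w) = w^3 + 6*w^2 - 7*w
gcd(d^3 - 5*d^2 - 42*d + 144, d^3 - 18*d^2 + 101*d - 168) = d^2 - 11*d + 24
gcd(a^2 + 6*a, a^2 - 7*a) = a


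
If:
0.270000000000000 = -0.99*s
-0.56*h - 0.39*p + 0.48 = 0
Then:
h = 0.857142857142857 - 0.696428571428571*p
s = -0.27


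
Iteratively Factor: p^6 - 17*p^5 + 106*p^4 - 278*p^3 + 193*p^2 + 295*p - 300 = (p + 1)*(p^5 - 18*p^4 + 124*p^3 - 402*p^2 + 595*p - 300) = (p - 5)*(p + 1)*(p^4 - 13*p^3 + 59*p^2 - 107*p + 60) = (p - 5)*(p - 1)*(p + 1)*(p^3 - 12*p^2 + 47*p - 60) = (p - 5)^2*(p - 1)*(p + 1)*(p^2 - 7*p + 12) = (p - 5)^2*(p - 4)*(p - 1)*(p + 1)*(p - 3)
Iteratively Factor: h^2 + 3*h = (h)*(h + 3)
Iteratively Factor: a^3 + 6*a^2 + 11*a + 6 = (a + 1)*(a^2 + 5*a + 6) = (a + 1)*(a + 3)*(a + 2)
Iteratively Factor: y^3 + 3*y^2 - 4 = (y - 1)*(y^2 + 4*y + 4) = (y - 1)*(y + 2)*(y + 2)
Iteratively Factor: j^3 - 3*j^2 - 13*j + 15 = (j - 1)*(j^2 - 2*j - 15) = (j - 1)*(j + 3)*(j - 5)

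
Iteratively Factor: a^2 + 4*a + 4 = (a + 2)*(a + 2)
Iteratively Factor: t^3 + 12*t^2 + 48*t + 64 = (t + 4)*(t^2 + 8*t + 16) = (t + 4)^2*(t + 4)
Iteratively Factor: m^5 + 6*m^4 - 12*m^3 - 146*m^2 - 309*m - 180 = (m + 1)*(m^4 + 5*m^3 - 17*m^2 - 129*m - 180) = (m + 1)*(m + 4)*(m^3 + m^2 - 21*m - 45) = (m - 5)*(m + 1)*(m + 4)*(m^2 + 6*m + 9) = (m - 5)*(m + 1)*(m + 3)*(m + 4)*(m + 3)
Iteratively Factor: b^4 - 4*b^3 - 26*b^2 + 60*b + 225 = (b + 3)*(b^3 - 7*b^2 - 5*b + 75) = (b - 5)*(b + 3)*(b^2 - 2*b - 15) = (b - 5)*(b + 3)^2*(b - 5)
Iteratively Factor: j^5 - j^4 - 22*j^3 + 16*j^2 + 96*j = (j + 4)*(j^4 - 5*j^3 - 2*j^2 + 24*j) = (j - 4)*(j + 4)*(j^3 - j^2 - 6*j) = (j - 4)*(j + 2)*(j + 4)*(j^2 - 3*j) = j*(j - 4)*(j + 2)*(j + 4)*(j - 3)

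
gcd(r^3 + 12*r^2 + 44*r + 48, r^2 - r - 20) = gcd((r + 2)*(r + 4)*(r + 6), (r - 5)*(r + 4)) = r + 4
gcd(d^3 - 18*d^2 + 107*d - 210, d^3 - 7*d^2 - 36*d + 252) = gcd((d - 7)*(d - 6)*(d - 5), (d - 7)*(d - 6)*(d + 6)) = d^2 - 13*d + 42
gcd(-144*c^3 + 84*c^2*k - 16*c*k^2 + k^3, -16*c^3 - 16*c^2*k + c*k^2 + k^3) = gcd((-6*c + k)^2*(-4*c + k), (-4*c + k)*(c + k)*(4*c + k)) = 4*c - k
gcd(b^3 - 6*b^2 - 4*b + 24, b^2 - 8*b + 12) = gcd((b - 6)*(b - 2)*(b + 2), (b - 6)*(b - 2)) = b^2 - 8*b + 12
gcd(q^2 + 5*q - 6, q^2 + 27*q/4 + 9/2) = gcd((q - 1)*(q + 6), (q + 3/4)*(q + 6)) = q + 6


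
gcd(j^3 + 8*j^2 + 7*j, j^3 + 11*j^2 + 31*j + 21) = j^2 + 8*j + 7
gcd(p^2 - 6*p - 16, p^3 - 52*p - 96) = p^2 - 6*p - 16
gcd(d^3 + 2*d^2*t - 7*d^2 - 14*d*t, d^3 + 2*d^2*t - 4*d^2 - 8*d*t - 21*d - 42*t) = d^2 + 2*d*t - 7*d - 14*t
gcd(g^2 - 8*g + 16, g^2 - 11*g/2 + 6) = g - 4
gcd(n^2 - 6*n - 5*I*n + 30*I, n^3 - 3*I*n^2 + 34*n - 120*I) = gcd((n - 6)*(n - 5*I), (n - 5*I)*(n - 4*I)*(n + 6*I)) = n - 5*I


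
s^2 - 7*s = s*(s - 7)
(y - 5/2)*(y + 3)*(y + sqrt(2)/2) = y^3 + y^2/2 + sqrt(2)*y^2/2 - 15*y/2 + sqrt(2)*y/4 - 15*sqrt(2)/4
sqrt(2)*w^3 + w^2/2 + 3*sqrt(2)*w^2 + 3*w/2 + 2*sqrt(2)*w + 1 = (w + 1)*(w + 2)*(sqrt(2)*w + 1/2)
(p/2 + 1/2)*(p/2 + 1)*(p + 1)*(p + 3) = p^4/4 + 7*p^3/4 + 17*p^2/4 + 17*p/4 + 3/2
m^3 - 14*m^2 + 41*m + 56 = (m - 8)*(m - 7)*(m + 1)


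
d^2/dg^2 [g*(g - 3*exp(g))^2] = -6*g^2*exp(g) + 36*g*exp(2*g) - 24*g*exp(g) + 6*g + 36*exp(2*g) - 12*exp(g)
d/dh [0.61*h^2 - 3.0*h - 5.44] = 1.22*h - 3.0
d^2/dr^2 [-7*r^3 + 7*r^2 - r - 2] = 14 - 42*r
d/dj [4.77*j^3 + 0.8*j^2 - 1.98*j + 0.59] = 14.31*j^2 + 1.6*j - 1.98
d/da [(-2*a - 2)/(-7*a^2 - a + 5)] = 2*(7*a^2 + a - (a + 1)*(14*a + 1) - 5)/(7*a^2 + a - 5)^2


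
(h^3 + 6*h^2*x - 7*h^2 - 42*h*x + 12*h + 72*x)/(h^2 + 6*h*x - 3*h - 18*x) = h - 4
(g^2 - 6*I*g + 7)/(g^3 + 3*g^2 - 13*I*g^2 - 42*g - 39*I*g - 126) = (g + I)/(g^2 + g*(3 - 6*I) - 18*I)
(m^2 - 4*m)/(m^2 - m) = (m - 4)/(m - 1)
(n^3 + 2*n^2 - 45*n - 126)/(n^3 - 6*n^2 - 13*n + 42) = (n + 6)/(n - 2)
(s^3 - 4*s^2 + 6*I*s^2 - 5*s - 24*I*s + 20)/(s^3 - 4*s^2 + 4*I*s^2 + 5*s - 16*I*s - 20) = (s + I)/(s - I)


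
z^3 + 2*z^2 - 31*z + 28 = (z - 4)*(z - 1)*(z + 7)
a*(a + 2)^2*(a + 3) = a^4 + 7*a^3 + 16*a^2 + 12*a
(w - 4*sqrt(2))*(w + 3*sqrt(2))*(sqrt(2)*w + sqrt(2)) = sqrt(2)*w^3 - 2*w^2 + sqrt(2)*w^2 - 24*sqrt(2)*w - 2*w - 24*sqrt(2)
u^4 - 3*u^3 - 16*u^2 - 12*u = u*(u - 6)*(u + 1)*(u + 2)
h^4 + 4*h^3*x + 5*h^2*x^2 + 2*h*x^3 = h*(h + x)^2*(h + 2*x)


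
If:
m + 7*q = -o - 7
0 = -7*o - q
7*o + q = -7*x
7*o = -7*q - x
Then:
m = -7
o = 0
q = 0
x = 0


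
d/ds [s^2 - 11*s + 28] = 2*s - 11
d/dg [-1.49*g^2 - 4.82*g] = -2.98*g - 4.82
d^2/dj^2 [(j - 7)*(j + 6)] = 2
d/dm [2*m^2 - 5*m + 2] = 4*m - 5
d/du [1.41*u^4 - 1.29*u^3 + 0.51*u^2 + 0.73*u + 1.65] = 5.64*u^3 - 3.87*u^2 + 1.02*u + 0.73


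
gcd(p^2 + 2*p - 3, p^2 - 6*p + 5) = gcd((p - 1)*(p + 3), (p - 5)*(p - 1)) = p - 1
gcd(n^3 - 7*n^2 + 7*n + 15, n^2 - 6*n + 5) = n - 5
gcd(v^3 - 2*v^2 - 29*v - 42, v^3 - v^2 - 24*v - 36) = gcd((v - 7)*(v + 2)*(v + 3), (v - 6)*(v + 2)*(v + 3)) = v^2 + 5*v + 6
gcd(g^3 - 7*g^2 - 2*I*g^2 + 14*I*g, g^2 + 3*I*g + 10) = g - 2*I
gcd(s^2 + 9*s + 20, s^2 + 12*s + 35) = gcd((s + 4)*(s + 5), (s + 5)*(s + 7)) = s + 5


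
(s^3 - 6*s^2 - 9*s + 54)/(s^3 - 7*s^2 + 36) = (s + 3)/(s + 2)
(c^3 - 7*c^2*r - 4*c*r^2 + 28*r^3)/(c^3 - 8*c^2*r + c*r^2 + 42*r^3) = (-c + 2*r)/(-c + 3*r)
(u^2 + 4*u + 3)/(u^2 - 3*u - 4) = (u + 3)/(u - 4)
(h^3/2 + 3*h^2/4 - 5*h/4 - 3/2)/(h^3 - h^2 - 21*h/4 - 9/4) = (-2*h^3 - 3*h^2 + 5*h + 6)/(-4*h^3 + 4*h^2 + 21*h + 9)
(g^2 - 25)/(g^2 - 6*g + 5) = (g + 5)/(g - 1)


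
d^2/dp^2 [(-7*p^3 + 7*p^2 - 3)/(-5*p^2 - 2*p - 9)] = 2*(-217*p^3 + 1548*p^2 + 1791*p - 690)/(125*p^6 + 150*p^5 + 735*p^4 + 548*p^3 + 1323*p^2 + 486*p + 729)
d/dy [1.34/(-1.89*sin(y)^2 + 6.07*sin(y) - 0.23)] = (5.0652*sin(y) - 8.1338)*cos(y)/(1.89*sin(y)^2 - 6.07*sin(y) + 0.23)^2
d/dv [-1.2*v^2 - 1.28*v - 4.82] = -2.4*v - 1.28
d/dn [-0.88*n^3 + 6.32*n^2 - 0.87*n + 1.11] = -2.64*n^2 + 12.64*n - 0.87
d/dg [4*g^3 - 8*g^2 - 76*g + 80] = 12*g^2 - 16*g - 76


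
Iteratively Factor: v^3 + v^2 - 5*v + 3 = (v - 1)*(v^2 + 2*v - 3) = (v - 1)^2*(v + 3)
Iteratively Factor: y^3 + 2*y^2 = (y)*(y^2 + 2*y) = y^2*(y + 2)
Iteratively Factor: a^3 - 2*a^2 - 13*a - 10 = (a + 2)*(a^2 - 4*a - 5) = (a - 5)*(a + 2)*(a + 1)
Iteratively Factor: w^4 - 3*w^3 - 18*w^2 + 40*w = (w)*(w^3 - 3*w^2 - 18*w + 40) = w*(w - 5)*(w^2 + 2*w - 8) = w*(w - 5)*(w + 4)*(w - 2)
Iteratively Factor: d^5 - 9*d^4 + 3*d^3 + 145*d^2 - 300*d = (d - 5)*(d^4 - 4*d^3 - 17*d^2 + 60*d) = (d - 5)*(d - 3)*(d^3 - d^2 - 20*d) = (d - 5)*(d - 3)*(d + 4)*(d^2 - 5*d) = d*(d - 5)*(d - 3)*(d + 4)*(d - 5)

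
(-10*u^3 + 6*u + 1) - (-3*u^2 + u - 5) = -10*u^3 + 3*u^2 + 5*u + 6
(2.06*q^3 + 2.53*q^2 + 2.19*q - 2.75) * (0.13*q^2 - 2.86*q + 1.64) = 0.2678*q^5 - 5.5627*q^4 - 3.5727*q^3 - 2.4717*q^2 + 11.4566*q - 4.51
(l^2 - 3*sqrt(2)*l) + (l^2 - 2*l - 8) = 2*l^2 - 3*sqrt(2)*l - 2*l - 8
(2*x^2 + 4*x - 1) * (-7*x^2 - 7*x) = -14*x^4 - 42*x^3 - 21*x^2 + 7*x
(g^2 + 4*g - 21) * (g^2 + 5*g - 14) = g^4 + 9*g^3 - 15*g^2 - 161*g + 294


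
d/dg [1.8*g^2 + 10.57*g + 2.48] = 3.6*g + 10.57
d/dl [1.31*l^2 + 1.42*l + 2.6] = 2.62*l + 1.42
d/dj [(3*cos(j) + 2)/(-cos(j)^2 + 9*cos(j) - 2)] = (-3*cos(j)^2 - 4*cos(j) + 24)*sin(j)/(sin(j)^2 + 9*cos(j) - 3)^2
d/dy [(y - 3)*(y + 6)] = 2*y + 3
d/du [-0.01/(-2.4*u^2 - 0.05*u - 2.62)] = (-0.048*u - 0.0005)/(2.4*u^2 + 0.05*u + 2.62)^2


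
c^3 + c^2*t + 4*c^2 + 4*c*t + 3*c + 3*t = (c + 1)*(c + 3)*(c + t)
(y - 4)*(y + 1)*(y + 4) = y^3 + y^2 - 16*y - 16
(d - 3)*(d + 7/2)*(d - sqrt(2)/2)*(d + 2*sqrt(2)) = d^4 + d^3/2 + 3*sqrt(2)*d^3/2 - 25*d^2/2 + 3*sqrt(2)*d^2/4 - 63*sqrt(2)*d/4 - d + 21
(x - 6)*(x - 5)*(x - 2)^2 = x^4 - 15*x^3 + 78*x^2 - 164*x + 120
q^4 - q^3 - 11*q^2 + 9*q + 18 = (q - 3)*(q - 2)*(q + 1)*(q + 3)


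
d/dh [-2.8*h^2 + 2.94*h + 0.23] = 2.94 - 5.6*h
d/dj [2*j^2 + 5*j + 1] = 4*j + 5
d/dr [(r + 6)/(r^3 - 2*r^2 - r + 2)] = (r^3 - 2*r^2 - r + (r + 6)*(-3*r^2 + 4*r + 1) + 2)/(r^3 - 2*r^2 - r + 2)^2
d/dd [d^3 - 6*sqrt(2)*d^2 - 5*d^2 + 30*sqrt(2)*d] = 3*d^2 - 12*sqrt(2)*d - 10*d + 30*sqrt(2)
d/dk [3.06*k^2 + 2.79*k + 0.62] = 6.12*k + 2.79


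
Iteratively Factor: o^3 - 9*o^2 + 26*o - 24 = (o - 2)*(o^2 - 7*o + 12) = (o - 3)*(o - 2)*(o - 4)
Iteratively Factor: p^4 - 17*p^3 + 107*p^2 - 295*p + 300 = (p - 4)*(p^3 - 13*p^2 + 55*p - 75) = (p - 4)*(p - 3)*(p^2 - 10*p + 25) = (p - 5)*(p - 4)*(p - 3)*(p - 5)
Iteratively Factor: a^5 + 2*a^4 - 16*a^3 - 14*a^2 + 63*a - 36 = (a - 3)*(a^4 + 5*a^3 - a^2 - 17*a + 12) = (a - 3)*(a + 3)*(a^3 + 2*a^2 - 7*a + 4) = (a - 3)*(a + 3)*(a + 4)*(a^2 - 2*a + 1) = (a - 3)*(a - 1)*(a + 3)*(a + 4)*(a - 1)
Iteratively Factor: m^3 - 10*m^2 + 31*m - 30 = (m - 5)*(m^2 - 5*m + 6) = (m - 5)*(m - 2)*(m - 3)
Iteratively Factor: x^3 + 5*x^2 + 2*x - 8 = (x + 4)*(x^2 + x - 2) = (x - 1)*(x + 4)*(x + 2)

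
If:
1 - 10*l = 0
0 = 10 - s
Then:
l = 1/10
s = 10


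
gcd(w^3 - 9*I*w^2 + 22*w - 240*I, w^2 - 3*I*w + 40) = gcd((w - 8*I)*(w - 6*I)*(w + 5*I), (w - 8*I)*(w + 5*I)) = w^2 - 3*I*w + 40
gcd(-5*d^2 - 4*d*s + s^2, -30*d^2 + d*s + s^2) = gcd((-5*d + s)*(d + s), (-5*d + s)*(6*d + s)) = -5*d + s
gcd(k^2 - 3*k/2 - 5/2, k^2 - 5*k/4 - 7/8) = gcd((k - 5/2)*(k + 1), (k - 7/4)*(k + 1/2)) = 1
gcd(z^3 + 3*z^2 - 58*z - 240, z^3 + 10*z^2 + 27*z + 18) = z + 6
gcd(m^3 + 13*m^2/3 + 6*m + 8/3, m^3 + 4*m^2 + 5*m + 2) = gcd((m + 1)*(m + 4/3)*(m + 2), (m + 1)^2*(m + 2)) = m^2 + 3*m + 2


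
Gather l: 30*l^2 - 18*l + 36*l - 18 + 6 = 30*l^2 + 18*l - 12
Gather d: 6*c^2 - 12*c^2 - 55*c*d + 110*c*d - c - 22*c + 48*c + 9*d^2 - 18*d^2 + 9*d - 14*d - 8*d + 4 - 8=-6*c^2 + 25*c - 9*d^2 + d*(55*c - 13) - 4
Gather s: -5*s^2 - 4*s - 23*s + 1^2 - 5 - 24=-5*s^2 - 27*s - 28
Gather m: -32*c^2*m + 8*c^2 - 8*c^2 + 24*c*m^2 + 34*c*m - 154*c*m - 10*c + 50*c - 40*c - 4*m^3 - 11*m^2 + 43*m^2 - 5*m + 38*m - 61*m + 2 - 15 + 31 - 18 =-4*m^3 + m^2*(24*c + 32) + m*(-32*c^2 - 120*c - 28)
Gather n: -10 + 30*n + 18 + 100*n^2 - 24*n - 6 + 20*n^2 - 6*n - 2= 120*n^2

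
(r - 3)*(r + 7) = r^2 + 4*r - 21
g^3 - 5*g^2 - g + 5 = (g - 5)*(g - 1)*(g + 1)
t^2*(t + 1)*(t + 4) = t^4 + 5*t^3 + 4*t^2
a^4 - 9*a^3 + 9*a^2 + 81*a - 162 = (a - 6)*(a - 3)^2*(a + 3)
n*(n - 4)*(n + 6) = n^3 + 2*n^2 - 24*n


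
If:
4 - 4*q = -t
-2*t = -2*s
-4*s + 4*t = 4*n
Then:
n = 0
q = t/4 + 1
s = t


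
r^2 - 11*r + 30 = (r - 6)*(r - 5)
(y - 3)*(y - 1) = y^2 - 4*y + 3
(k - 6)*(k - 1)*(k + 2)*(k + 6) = k^4 + k^3 - 38*k^2 - 36*k + 72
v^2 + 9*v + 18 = (v + 3)*(v + 6)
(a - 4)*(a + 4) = a^2 - 16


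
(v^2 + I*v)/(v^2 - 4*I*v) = (v + I)/(v - 4*I)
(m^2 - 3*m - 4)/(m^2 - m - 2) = (m - 4)/(m - 2)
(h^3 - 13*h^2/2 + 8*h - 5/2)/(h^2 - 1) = (2*h^2 - 11*h + 5)/(2*(h + 1))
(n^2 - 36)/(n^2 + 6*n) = (n - 6)/n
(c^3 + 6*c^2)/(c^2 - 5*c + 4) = c^2*(c + 6)/(c^2 - 5*c + 4)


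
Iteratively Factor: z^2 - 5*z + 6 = (z - 3)*(z - 2)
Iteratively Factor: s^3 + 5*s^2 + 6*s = (s + 2)*(s^2 + 3*s) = (s + 2)*(s + 3)*(s)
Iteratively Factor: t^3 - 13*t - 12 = (t + 3)*(t^2 - 3*t - 4) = (t + 1)*(t + 3)*(t - 4)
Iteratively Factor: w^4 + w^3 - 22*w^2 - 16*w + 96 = (w + 4)*(w^3 - 3*w^2 - 10*w + 24) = (w - 4)*(w + 4)*(w^2 + w - 6) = (w - 4)*(w - 2)*(w + 4)*(w + 3)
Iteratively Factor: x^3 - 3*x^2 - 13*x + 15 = (x - 5)*(x^2 + 2*x - 3) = (x - 5)*(x + 3)*(x - 1)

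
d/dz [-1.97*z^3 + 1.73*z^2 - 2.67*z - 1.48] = -5.91*z^2 + 3.46*z - 2.67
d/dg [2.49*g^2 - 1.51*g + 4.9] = 4.98*g - 1.51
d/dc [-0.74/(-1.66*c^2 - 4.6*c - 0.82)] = (-2.4568*c - 3.404)/(1.66*c^2 + 4.6*c + 0.82)^2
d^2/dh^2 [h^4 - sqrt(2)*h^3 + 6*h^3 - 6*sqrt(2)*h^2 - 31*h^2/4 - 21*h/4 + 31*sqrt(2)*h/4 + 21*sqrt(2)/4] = 12*h^2 - 6*sqrt(2)*h + 36*h - 12*sqrt(2) - 31/2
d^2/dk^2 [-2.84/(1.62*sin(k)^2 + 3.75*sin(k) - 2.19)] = (29.813184*sin(k)^4 + 51.759*sin(k)^3 + 35.520732*sin(k)^2 - 80.1945*sin(k) - 100.026504)/(1.62*sin(k)^2 + 3.75*sin(k) - 2.19)^3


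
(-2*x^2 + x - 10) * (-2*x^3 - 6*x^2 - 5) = 4*x^5 + 10*x^4 + 14*x^3 + 70*x^2 - 5*x + 50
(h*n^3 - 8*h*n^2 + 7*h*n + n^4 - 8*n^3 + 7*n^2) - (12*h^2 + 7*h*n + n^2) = -12*h^2 + h*n^3 - 8*h*n^2 + n^4 - 8*n^3 + 6*n^2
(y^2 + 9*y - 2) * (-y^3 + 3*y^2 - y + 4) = -y^5 - 6*y^4 + 28*y^3 - 11*y^2 + 38*y - 8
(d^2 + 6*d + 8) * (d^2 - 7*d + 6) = d^4 - d^3 - 28*d^2 - 20*d + 48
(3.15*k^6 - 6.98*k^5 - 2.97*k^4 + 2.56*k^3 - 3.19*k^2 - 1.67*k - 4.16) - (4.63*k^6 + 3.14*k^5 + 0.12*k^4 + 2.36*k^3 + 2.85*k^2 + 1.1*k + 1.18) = -1.48*k^6 - 10.12*k^5 - 3.09*k^4 + 0.2*k^3 - 6.04*k^2 - 2.77*k - 5.34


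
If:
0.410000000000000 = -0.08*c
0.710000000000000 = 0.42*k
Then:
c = -5.12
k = 1.69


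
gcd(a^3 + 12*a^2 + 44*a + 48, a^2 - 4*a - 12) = a + 2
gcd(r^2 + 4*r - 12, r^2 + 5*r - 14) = r - 2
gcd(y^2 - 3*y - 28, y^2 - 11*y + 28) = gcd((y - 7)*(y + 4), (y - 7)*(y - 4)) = y - 7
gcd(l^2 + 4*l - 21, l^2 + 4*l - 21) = l^2 + 4*l - 21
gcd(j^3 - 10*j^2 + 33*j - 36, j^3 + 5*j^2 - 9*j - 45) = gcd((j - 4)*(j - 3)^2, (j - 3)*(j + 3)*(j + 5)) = j - 3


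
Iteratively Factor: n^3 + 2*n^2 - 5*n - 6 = (n - 2)*(n^2 + 4*n + 3) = (n - 2)*(n + 1)*(n + 3)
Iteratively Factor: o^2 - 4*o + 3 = (o - 1)*(o - 3)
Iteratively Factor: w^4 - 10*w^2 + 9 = (w + 3)*(w^3 - 3*w^2 - w + 3) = (w + 1)*(w + 3)*(w^2 - 4*w + 3) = (w - 3)*(w + 1)*(w + 3)*(w - 1)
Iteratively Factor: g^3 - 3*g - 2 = (g - 2)*(g^2 + 2*g + 1) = (g - 2)*(g + 1)*(g + 1)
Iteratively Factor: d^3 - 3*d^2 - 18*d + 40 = (d - 5)*(d^2 + 2*d - 8) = (d - 5)*(d - 2)*(d + 4)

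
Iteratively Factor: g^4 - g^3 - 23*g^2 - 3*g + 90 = (g - 2)*(g^3 + g^2 - 21*g - 45) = (g - 5)*(g - 2)*(g^2 + 6*g + 9) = (g - 5)*(g - 2)*(g + 3)*(g + 3)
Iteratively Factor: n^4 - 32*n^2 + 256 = (n + 4)*(n^3 - 4*n^2 - 16*n + 64) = (n + 4)^2*(n^2 - 8*n + 16) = (n - 4)*(n + 4)^2*(n - 4)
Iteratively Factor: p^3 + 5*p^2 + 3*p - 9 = (p + 3)*(p^2 + 2*p - 3) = (p - 1)*(p + 3)*(p + 3)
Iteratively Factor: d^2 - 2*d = (d)*(d - 2)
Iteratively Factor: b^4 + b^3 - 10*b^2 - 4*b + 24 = (b - 2)*(b^3 + 3*b^2 - 4*b - 12) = (b - 2)*(b + 2)*(b^2 + b - 6) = (b - 2)*(b + 2)*(b + 3)*(b - 2)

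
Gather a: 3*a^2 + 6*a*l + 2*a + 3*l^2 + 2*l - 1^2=3*a^2 + a*(6*l + 2) + 3*l^2 + 2*l - 1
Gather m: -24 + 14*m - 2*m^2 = -2*m^2 + 14*m - 24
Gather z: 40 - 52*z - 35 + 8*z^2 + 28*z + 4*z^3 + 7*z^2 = 4*z^3 + 15*z^2 - 24*z + 5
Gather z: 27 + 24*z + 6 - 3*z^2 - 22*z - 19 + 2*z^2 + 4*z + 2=-z^2 + 6*z + 16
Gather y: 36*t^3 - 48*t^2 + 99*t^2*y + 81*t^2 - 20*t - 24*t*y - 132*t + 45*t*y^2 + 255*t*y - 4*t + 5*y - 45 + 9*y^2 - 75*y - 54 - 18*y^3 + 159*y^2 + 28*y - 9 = 36*t^3 + 33*t^2 - 156*t - 18*y^3 + y^2*(45*t + 168) + y*(99*t^2 + 231*t - 42) - 108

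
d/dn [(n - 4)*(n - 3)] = 2*n - 7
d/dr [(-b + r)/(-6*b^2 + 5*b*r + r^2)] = -1/(36*b^2 + 12*b*r + r^2)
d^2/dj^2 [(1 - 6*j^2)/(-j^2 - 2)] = 26*(2 - 3*j^2)/(j^6 + 6*j^4 + 12*j^2 + 8)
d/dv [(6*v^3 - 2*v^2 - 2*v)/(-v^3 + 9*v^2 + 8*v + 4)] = 2*(26*v^4 + 46*v^3 + 37*v^2 - 8*v - 4)/(v^6 - 18*v^5 + 65*v^4 + 136*v^3 + 136*v^2 + 64*v + 16)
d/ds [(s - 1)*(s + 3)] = 2*s + 2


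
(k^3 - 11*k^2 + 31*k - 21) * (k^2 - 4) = k^5 - 11*k^4 + 27*k^3 + 23*k^2 - 124*k + 84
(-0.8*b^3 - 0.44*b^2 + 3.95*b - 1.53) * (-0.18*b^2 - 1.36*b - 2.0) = 0.144*b^5 + 1.1672*b^4 + 1.4874*b^3 - 4.2166*b^2 - 5.8192*b + 3.06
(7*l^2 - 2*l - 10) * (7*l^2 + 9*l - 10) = 49*l^4 + 49*l^3 - 158*l^2 - 70*l + 100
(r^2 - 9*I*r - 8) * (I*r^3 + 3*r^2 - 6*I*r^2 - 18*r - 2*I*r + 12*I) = I*r^5 + 12*r^4 - 6*I*r^4 - 72*r^3 - 37*I*r^3 - 42*r^2 + 222*I*r^2 + 252*r + 16*I*r - 96*I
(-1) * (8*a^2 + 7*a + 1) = -8*a^2 - 7*a - 1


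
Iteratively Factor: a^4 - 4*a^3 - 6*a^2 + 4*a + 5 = (a + 1)*(a^3 - 5*a^2 - a + 5) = (a - 1)*(a + 1)*(a^2 - 4*a - 5) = (a - 1)*(a + 1)^2*(a - 5)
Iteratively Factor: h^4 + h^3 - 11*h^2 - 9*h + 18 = (h - 1)*(h^3 + 2*h^2 - 9*h - 18) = (h - 1)*(h + 2)*(h^2 - 9) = (h - 1)*(h + 2)*(h + 3)*(h - 3)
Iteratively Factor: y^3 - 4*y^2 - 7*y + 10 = (y - 5)*(y^2 + y - 2) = (y - 5)*(y - 1)*(y + 2)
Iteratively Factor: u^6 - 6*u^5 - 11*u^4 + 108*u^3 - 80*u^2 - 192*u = (u + 1)*(u^5 - 7*u^4 - 4*u^3 + 112*u^2 - 192*u) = (u + 1)*(u + 4)*(u^4 - 11*u^3 + 40*u^2 - 48*u) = (u - 4)*(u + 1)*(u + 4)*(u^3 - 7*u^2 + 12*u) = (u - 4)*(u - 3)*(u + 1)*(u + 4)*(u^2 - 4*u) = u*(u - 4)*(u - 3)*(u + 1)*(u + 4)*(u - 4)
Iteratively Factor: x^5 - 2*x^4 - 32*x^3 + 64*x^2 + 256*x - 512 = (x - 4)*(x^4 + 2*x^3 - 24*x^2 - 32*x + 128) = (x - 4)*(x + 4)*(x^3 - 2*x^2 - 16*x + 32) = (x - 4)*(x + 4)^2*(x^2 - 6*x + 8) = (x - 4)^2*(x + 4)^2*(x - 2)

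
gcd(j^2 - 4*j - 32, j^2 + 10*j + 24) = j + 4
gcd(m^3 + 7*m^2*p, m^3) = m^2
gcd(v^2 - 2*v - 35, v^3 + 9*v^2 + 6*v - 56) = 1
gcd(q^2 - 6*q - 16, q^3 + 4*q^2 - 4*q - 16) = q + 2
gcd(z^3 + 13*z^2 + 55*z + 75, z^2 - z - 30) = z + 5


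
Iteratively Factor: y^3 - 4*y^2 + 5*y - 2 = (y - 1)*(y^2 - 3*y + 2) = (y - 2)*(y - 1)*(y - 1)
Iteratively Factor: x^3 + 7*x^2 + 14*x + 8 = (x + 1)*(x^2 + 6*x + 8) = (x + 1)*(x + 4)*(x + 2)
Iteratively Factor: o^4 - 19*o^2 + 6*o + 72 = (o + 4)*(o^3 - 4*o^2 - 3*o + 18) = (o - 3)*(o + 4)*(o^2 - o - 6) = (o - 3)*(o + 2)*(o + 4)*(o - 3)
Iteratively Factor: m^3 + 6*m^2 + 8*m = (m)*(m^2 + 6*m + 8) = m*(m + 4)*(m + 2)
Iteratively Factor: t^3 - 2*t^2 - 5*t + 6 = (t + 2)*(t^2 - 4*t + 3) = (t - 3)*(t + 2)*(t - 1)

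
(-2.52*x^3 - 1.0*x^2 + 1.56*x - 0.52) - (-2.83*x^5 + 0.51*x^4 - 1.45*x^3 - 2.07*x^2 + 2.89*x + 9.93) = 2.83*x^5 - 0.51*x^4 - 1.07*x^3 + 1.07*x^2 - 1.33*x - 10.45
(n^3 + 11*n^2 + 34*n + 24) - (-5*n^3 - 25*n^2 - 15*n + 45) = 6*n^3 + 36*n^2 + 49*n - 21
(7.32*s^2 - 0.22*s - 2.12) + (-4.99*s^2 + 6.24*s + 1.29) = 2.33*s^2 + 6.02*s - 0.83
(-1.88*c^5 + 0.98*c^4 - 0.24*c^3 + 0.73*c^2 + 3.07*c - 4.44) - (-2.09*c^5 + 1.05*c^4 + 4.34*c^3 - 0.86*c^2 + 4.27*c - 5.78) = 0.21*c^5 - 0.0700000000000001*c^4 - 4.58*c^3 + 1.59*c^2 - 1.2*c + 1.34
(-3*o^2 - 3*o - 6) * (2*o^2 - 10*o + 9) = -6*o^4 + 24*o^3 - 9*o^2 + 33*o - 54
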